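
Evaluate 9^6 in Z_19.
By repeated squaring mod 19: 9^{1}≡9, 9^{2}≡5, 9^{4}≡6. Then 9^{6} = 9^{4+2} ≡ 6 × 5 ≡ 11 mod 19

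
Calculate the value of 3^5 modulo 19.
By repeated squaring mod 19: 3^{1}≡3, 3^{2}≡9, 3^{4}≡5. Then 3^{5} = 3^{4+1} ≡ 5 × 3 ≡ 15 mod 19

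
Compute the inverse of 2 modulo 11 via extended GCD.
Extended GCD: 2(-5) + 11(1) = 1. So 2^(-1) ≡ -5 ≡ 6 (mod 11). Verify: 2 × 6 = 12 ≡ 1 (mod 11)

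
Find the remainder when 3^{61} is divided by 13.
By Fermat: 3^{12} ≡ 1 (mod 13). 61 = 5×12 + 1. So 3^{61} ≡ 3^{1} ≡ 3 (mod 13)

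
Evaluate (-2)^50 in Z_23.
Using Fermat: (-2)^{22} ≡ 1 (mod 23). 50 ≡ 6 (mod 22). So (-2)^{50} ≡ (-2)^{6} ≡ 18 (mod 23)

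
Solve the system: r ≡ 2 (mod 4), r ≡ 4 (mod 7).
M = 4 × 7 = 28. M₁ = 7, y₁ ≡ 3 (mod 4). M₂ = 4, y₂ ≡ 2 (mod 7). r = 2×7×3 + 4×4×2 ≡ 18 (mod 28)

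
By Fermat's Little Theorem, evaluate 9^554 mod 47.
By Fermat: 9^{46} ≡ 1 (mod 47). 554 ≡ 2 (mod 46). So 9^{554} ≡ 9^{2} ≡ 34 (mod 47)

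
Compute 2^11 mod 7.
Using Fermat: 2^{6} ≡ 1 mod 7. 11 ≡ 5 mod 6. So 2^{11} ≡ 2^{5} ≡ 4 mod 7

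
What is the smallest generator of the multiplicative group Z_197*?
g = 2. For each prime q|196: 2^{98}≡196, 2^{28}≡104, none ≡ 1, so ord_197(2) = 196 and 2 is a primitive root.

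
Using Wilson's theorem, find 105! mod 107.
(106)! = (105)! × (106) ≡ -1 mod 107. So (105)! ≡ -1 × (106)^(-1) ≡ (-1)×(-1) = 1 mod 107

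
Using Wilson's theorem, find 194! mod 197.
(196)! = (194)! × (195) × (196) ≡ -1 (mod 197). So (194)! ≡ -1 × [(196)(195)]^(-1) ≡ 98 (mod 197)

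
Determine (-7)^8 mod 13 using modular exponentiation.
By repeated squaring (mod 13): (-7)^{1}≡6, (-7)^{2}≡10, (-7)^{4}≡9, (-7)^{8}≡3. So (-7)^{8} ≡ 3 (mod 13)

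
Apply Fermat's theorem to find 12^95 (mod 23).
By Fermat: 12^{22} ≡ 1 (mod 23). 95 = 4×22 + 7. So 12^{95} ≡ 12^{7} ≡ 16 (mod 23)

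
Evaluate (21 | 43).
(21/43) = 21^{21} mod 43 = 1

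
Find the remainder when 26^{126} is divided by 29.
By Fermat: 26^{28} ≡ 1 (mod 29). 126 = 4×28 + 14. So 26^{126} ≡ 26^{14} ≡ 28 (mod 29)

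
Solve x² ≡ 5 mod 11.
The square roots of 5 mod 11 are 4 and 7. Verify: 4² = 16 ≡ 5 mod 11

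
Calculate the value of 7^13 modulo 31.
By repeated squaring mod 31: 7^{1}≡7, 7^{2}≡18, 7^{4}≡14, 7^{8}≡10. Then 7^{13} = 7^{8+4+1} ≡ 10 × 14 × 7 ≡ 19 mod 31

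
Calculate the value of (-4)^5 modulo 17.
By repeated squaring mod 17: (-4)^{1}≡13, (-4)^{2}≡16, (-4)^{4}≡1. Then (-4)^{5} = (-4)^{4+1} ≡ 1 × 13 ≡ 13 mod 17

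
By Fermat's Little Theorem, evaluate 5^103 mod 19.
By Fermat: 5^{18} ≡ 1 mod 19. 103 = 5×18 + 13. So 5^{103} ≡ 5^{13} ≡ 17 mod 19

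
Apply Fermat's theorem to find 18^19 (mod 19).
By Fermat: 18^{18} ≡ 1 (mod 19). So 18^{19} = 18^{18} · 18^{1} ≡ 18^{1} ≡ 18 (mod 19)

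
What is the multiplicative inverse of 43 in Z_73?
Since 73 is prime, by Fermat 43^(-1) ≡ 43^{71} ≡ 17 (mod 73). Verify: 43 × 17 = 731 ≡ 1 (mod 73)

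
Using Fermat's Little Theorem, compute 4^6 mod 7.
By Fermat's Little Theorem, 4^{6} ≡ 1 (mod 7) since 7 is prime and gcd(4, 7) = 1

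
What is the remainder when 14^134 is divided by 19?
Using Fermat: 14^{18} ≡ 1 (mod 19). 134 ≡ 8 (mod 18). So 14^{134} ≡ 14^{8} ≡ 4 (mod 19)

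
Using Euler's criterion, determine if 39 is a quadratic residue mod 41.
By Euler's criterion: 39^{20} ≡ 1 mod 41. Since this equals 1, 39 is a QR.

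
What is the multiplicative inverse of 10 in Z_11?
Since 11 is prime, by Fermat 10^(-1) ≡ 10^{9} ≡ 10 (mod 11). Verify: 10 × 10 = 100 ≡ 1 (mod 11)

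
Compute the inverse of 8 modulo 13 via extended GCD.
Extended GCD: 8(5) + 13(-3) = 1. So 8^(-1) ≡ 5 mod 13. Verify: 8 × 5 = 40 ≡ 1 mod 13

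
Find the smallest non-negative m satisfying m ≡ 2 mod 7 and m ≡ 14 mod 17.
M = 7 × 17 = 119. M₁ = 17, y₁ ≡ 5 mod 7. M₂ = 7, y₂ ≡ 5 mod 17. m = 2×17×5 + 14×7×5 ≡ 65 mod 119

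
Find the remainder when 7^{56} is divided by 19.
By Fermat: 7^{18} ≡ 1 (mod 19). 56 = 3×18 + 2. So 7^{56} ≡ 7^{2} ≡ 11 (mod 19)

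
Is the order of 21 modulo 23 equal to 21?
Powers of 21 mod 23: 21^1≡21, 21^2≡4, 21^3≡15, 21^4≡16, 21^5≡14, 21^6≡18, 21^7≡10, 21^8≡3, 21^9≡17, 21^10≡12, 21^11≡22, 21^12≡2, 21^13≡19, 21^14≡8, 21^15≡7, 21^16≡9, 21^17≡5, 21^18≡13, 21^19≡20, 21^20≡6, 21^21≡11, 21^22≡1. 21^21≡11≢1, so ord ≠ 21. No, the actual order is 22.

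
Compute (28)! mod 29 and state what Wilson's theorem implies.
(28)! mod 29 = 28. Since this equals -1 (mod 29), Wilson confirms 29 is prime.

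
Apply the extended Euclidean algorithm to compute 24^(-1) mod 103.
Extended GCD: 24(-30) + 103(7) = 1. So 24^(-1) ≡ -30 ≡ 73 (mod 103). Verify: 24 × 73 = 1752 ≡ 1 (mod 103)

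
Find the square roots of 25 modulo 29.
The square roots of 25 mod 29 are 24 and 5. Verify: 24² = 576 ≡ 25 mod 29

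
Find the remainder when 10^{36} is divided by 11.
By Fermat: 10^{10} ≡ 1 (mod 11). 36 = 3×10 + 6. So 10^{36} ≡ 10^{6} ≡ 1 (mod 11)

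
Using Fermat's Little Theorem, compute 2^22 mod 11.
By Fermat: 2^{10} ≡ 1 mod 11. 22 = 2×10 + 2. So 2^{22} ≡ 2^{2} ≡ 4 mod 11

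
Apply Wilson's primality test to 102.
(101)! mod 102 = 0. Since 0 ≢ -1 (mod 102), 102 is not prime.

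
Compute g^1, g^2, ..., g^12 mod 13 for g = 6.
6^1, 6^2, ..., 6^{12} mod 13: [6, 10, 8, 9, 2, 12, 7, 3, 5, 4, 11, 1]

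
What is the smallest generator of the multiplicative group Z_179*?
g = 2. For each prime q|178: 2^{89}≡178, 2^{2}≡4, none ≡ 1, so ord_179(2) = 178 and 2 is a primitive root.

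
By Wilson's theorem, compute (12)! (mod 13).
By Wilson's theorem, (12)! ≡ -1 ≡ 12 (mod 13)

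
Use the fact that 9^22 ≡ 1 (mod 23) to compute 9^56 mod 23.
By Fermat: 9^{22} ≡ 1 (mod 23). 56 = 2×22 + 12. So 9^{56} ≡ 9^{12} ≡ 9 (mod 23)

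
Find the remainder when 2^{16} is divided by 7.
By Fermat: 2^{6} ≡ 1 (mod 7). 16 = 2×6 + 4. So 2^{16} ≡ 2^{4} ≡ 2 (mod 7)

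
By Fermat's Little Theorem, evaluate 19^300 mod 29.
By Fermat: 19^{28} ≡ 1 (mod 29). 300 ≡ 20 (mod 28). So 19^{300} ≡ 19^{20} ≡ 7 (mod 29)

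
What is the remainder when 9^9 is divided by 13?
By repeated squaring (mod 13): 9^{1}≡9, 9^{2}≡3, 9^{4}≡9, 9^{8}≡3. Then 9^{9} = 9^{8+1} ≡ 3 × 9 ≡ 1 (mod 13)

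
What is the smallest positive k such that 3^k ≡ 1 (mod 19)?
Powers of 3 mod 19: 3^1≡3, 3^2≡9, 3^3≡8, 3^4≡5, 3^5≡15, 3^6≡7, 3^7≡2, 3^8≡6, 3^9≡18, 3^10≡16, 3^11≡10, 3^12≡11, 3^13≡14, 3^14≡4, 3^15≡12, 3^16≡17, 3^17≡13, 3^18≡1. Order = 18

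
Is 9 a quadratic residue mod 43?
By Euler's criterion: 9^{21} ≡ 1 (mod 43). Since this equals 1, 9 is a QR.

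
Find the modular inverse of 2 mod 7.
Since 7 is prime, by Fermat 2^(-1) ≡ 2^{5} ≡ 4 mod 7. Verify: 2 × 4 = 8 ≡ 1 mod 7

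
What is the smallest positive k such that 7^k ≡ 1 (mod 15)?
Powers of 7 mod 15: 7^1≡7, 7^2≡4, 7^3≡13, 7^4≡1. Order = 4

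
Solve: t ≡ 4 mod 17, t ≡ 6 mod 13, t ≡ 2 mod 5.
M = 17 × 13 × 5 = 1105. M₁ = 65, y₁ ≡ 11 mod 17. M₂ = 85, y₂ ≡ 2 mod 13. M₃ = 221, y₃ ≡ 1 mod 5. t = 4×65×11 + 6×85×2 + 2×221×1 ≡ 1007 mod 1105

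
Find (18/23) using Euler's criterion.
(18/23) = 18^{11} mod 23 = 1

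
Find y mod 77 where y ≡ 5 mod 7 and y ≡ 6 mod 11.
M = 7 × 11 = 77. M₁ = 11, y₁ ≡ 2 mod 7. M₂ = 7, y₂ ≡ 8 mod 11. y = 5×11×2 + 6×7×8 ≡ 61 mod 77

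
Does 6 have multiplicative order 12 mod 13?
Powers of 6 mod 13: 6^1≡6, 6^2≡10, 6^3≡8, 6^4≡9, 6^5≡2, 6^6≡12, 6^7≡7, 6^8≡3, 6^9≡5, 6^10≡4, 6^11≡11, 6^12≡1. First k with 6^k≡1 is k=12. Yes, ord_13(6) = 12.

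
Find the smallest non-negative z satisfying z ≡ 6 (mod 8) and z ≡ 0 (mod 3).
M = 8 × 3 = 24. M₁ = 3, y₁ ≡ 3 (mod 8). M₂ = 8, y₂ ≡ 2 (mod 3). z = 6×3×3 + 0×8×2 ≡ 6 (mod 24)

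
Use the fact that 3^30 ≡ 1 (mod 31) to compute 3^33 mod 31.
By Fermat: 3^{30} ≡ 1 (mod 31). So 3^{33} = 3^{30} · 3^{3} ≡ 3^{3} ≡ 27 (mod 31)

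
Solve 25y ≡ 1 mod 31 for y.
Since 31 is prime, by Fermat 25^(-1) ≡ 25^{29} ≡ 5 mod 31. Verify: 25 × 5 = 125 ≡ 1 mod 31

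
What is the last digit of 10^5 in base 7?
By repeated squaring mod 7: 10^{1}≡3, 10^{2}≡2, 10^{4}≡4. Then 10^{5} = 10^{4+1} ≡ 4 × 3 ≡ 5 mod 7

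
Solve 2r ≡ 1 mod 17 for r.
Since 17 is prime, by Fermat 2^(-1) ≡ 2^{15} ≡ 9 mod 17. Verify: 2 × 9 = 18 ≡ 1 mod 17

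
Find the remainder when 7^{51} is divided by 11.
By Fermat: 7^{10} ≡ 1 (mod 11). 51 = 5×10 + 1. So 7^{51} ≡ 7^{1} ≡ 7 (mod 11)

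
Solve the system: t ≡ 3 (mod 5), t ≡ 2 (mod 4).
M = 5 × 4 = 20. M₁ = 4, y₁ ≡ 4 (mod 5). M₂ = 5, y₂ ≡ 1 (mod 4). t = 3×4×4 + 2×5×1 ≡ 18 (mod 20)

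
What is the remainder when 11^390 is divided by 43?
Using Fermat: 11^{42} ≡ 1 mod 43. 390 ≡ 12 mod 42. So 11^{390} ≡ 11^{12} ≡ 16 mod 43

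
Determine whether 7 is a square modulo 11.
By Euler's criterion: 7^{5} ≡ 10 mod 11. Since this equals -1 (≡ 10), 7 is not a QR.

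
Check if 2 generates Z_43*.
2^{14} ≡ 1 mod 43 and 14 < 42, so ord_43(2) = 14 ≠ 42 and 2 is not a primitive root.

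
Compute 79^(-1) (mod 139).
Since 139 is prime, by Fermat 79^(-1) ≡ 79^{137} ≡ 44 (mod 139). Verify: 79 × 44 = 3476 ≡ 1 (mod 139)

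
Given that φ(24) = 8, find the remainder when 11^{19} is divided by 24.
By Euler: 11^{8} ≡ 1 (mod 24) since gcd(11, 24) = 1. 19 = 2×8 + 3. So 11^{19} ≡ 11^{3} ≡ 11 (mod 24)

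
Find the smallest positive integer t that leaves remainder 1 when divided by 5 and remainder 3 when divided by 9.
M = 5 × 9 = 45. M₁ = 9, y₁ ≡ 4 (mod 5). M₂ = 5, y₂ ≡ 2 (mod 9). t = 1×9×4 + 3×5×2 ≡ 21 (mod 45)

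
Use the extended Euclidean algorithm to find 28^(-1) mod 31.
Extended GCD: 28(10) + 31(-9) = 1. So 28^(-1) ≡ 10 mod 31. Verify: 28 × 10 = 280 ≡ 1 mod 31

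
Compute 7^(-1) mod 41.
Since 41 is prime, by Fermat 7^(-1) ≡ 7^{39} ≡ 6 mod 41. Verify: 7 × 6 = 42 ≡ 1 mod 41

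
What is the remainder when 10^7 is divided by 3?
Using Fermat: 10^{2} ≡ 1 mod 3. 7 ≡ 1 mod 2. So 10^{7} ≡ 10^{1} ≡ 1 mod 3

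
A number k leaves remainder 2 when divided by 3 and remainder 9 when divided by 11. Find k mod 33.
M = 3 × 11 = 33. M₁ = 11, y₁ ≡ 2 mod 3. M₂ = 3, y₂ ≡ 4 mod 11. k = 2×11×2 + 9×3×4 ≡ 20 mod 33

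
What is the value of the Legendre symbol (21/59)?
(21/59) = 21^{29} mod 59 = 1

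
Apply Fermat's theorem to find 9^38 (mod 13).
By Fermat: 9^{12} ≡ 1 (mod 13). 38 = 3×12 + 2. So 9^{38} ≡ 9^{2} ≡ 3 (mod 13)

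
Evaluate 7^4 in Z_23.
7^{4} = 2401 ≡ 9 mod 23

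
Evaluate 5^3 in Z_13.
5^{3} = 125 ≡ 8 mod 13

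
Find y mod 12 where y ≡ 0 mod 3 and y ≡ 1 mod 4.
M = 3 × 4 = 12. M₁ = 4, y₁ ≡ 1 mod 3. M₂ = 3, y₂ ≡ 3 mod 4. y = 0×4×1 + 1×3×3 ≡ 9 mod 12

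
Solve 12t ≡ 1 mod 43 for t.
Since 43 is prime, by Fermat 12^(-1) ≡ 12^{41} ≡ 18 mod 43. Verify: 12 × 18 = 216 ≡ 1 mod 43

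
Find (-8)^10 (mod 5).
Using Fermat: (-8)^{4} ≡ 1 (mod 5). 10 ≡ 2 (mod 4). So (-8)^{10} ≡ (-8)^{2} ≡ 4 (mod 5)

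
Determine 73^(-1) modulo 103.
Since 103 is prime, by Fermat 73^(-1) ≡ 73^{101} ≡ 24 (mod 103). Verify: 73 × 24 = 1752 ≡ 1 (mod 103)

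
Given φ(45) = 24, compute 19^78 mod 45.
By Euler: 19^{24} ≡ 1 (mod 45) since gcd(19, 45) = 1. 78 = 3×24 + 6. So 19^{78} ≡ 19^{6} ≡ 1 (mod 45)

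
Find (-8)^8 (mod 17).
By repeated squaring (mod 17): (-8)^{1}≡9, (-8)^{2}≡13, (-8)^{4}≡16, (-8)^{8}≡1. So (-8)^{8} ≡ 1 (mod 17)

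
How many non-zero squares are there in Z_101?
Exactly half the non-zero residues mod a prime are QRs: (101-1)/2 = 50.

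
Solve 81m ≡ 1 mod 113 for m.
Since 113 is prime, by Fermat 81^(-1) ≡ 81^{111} ≡ 60 mod 113. Verify: 81 × 60 = 4860 ≡ 1 mod 113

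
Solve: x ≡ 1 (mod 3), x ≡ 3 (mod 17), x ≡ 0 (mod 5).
M = 3 × 17 × 5 = 255. M₁ = 85, y₁ ≡ 1 (mod 3). M₂ = 15, y₂ ≡ 8 (mod 17). M₃ = 51, y₃ ≡ 1 (mod 5). x = 1×85×1 + 3×15×8 + 0×51×1 ≡ 190 (mod 255)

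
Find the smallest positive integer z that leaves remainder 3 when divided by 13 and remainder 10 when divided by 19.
M = 13 × 19 = 247. M₁ = 19, y₁ ≡ 11 (mod 13). M₂ = 13, y₂ ≡ 3 (mod 19). z = 3×19×11 + 10×13×3 ≡ 29 (mod 247)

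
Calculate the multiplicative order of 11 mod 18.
Powers of 11 mod 18: 11^1≡11, 11^2≡13, 11^3≡17, 11^4≡7, 11^5≡5, 11^6≡1. So the order of 11 is 6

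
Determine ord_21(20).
Powers of 20 mod 21: 20^1≡20, 20^2≡1. Order = 2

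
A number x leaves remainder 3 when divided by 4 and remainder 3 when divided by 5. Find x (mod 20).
M = 4 × 5 = 20. M₁ = 5, y₁ ≡ 1 (mod 4). M₂ = 4, y₂ ≡ 4 (mod 5). x = 3×5×1 + 3×4×4 ≡ 3 (mod 20)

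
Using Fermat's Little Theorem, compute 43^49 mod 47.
By Fermat: 43^{46} ≡ 1 (mod 47). So 43^{49} = 43^{46} · 43^{3} ≡ 43^{3} ≡ 30 (mod 47)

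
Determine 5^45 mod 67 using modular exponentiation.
By repeated squaring mod 67: 5^{1}≡5, 5^{2}≡25, 5^{4}≡22, 5^{8}≡15, 5^{16}≡24, 5^{32}≡40. Then 5^{45} = 5^{32+8+4+1} ≡ 40 × 15 × 22 × 5 ≡ 5 mod 67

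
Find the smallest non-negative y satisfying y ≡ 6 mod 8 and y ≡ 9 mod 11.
M = 8 × 11 = 88. M₁ = 11, y₁ ≡ 3 mod 8. M₂ = 8, y₂ ≡ 7 mod 11. y = 6×11×3 + 9×8×7 ≡ 86 mod 88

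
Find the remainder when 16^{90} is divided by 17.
By Fermat: 16^{16} ≡ 1 (mod 17). 90 = 5×16 + 10. So 16^{90} ≡ 16^{10} ≡ 1 (mod 17)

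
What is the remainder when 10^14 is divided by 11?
Using Fermat: 10^{10} ≡ 1 mod 11. 14 ≡ 4 mod 10. So 10^{14} ≡ 10^{4} ≡ 1 mod 11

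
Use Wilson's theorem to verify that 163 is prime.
(162)! mod 163 = 162. Since this equals -1 mod 163, Wilson confirms 163 is prime.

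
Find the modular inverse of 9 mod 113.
Since 113 is prime, by Fermat 9^(-1) ≡ 9^{111} ≡ 88 mod 113. Verify: 9 × 88 = 792 ≡ 1 mod 113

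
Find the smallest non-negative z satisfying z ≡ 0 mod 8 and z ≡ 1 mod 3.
M = 8 × 3 = 24. M₁ = 3, y₁ ≡ 3 mod 8. M₂ = 8, y₂ ≡ 2 mod 3. z = 0×3×3 + 1×8×2 ≡ 16 mod 24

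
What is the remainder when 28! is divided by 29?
By Wilson's theorem, (28)! ≡ -1 ≡ 28 (mod 29)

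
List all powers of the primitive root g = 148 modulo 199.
148^1, 148^2, ..., 148^{198} mod 199: [148, 14, 82, 196, 153, 157, 152, 9, 138, 126, 141, 172, 183, 20, 174, 81, 48, 139, 75, 155, 55, 180, 173, 132, 34, 57, 78, 2, 97, 28, 164, 193, 107, 115, 105, 18, 77, 53, 83, 145, 167, 40, 149, 162, 96, 79, 150, 111, 110, 161, 147, 65, 68, 114, 156, 4, 194, 56, 129, 187, 15, 31, 11, 36, 154, 106, 166, 91, 135, 80, 99, 125, 192, 158, 101, 23, 21, 123, 95, 130, 136, 29, 113, 8, 189, 112, 59, 175, 30, 62, 22, 72, 109, 13, 133, 182, 71, 160, 198, 51, 185, 117, 3, 46, 42, 47, 190, 61, 73, 58, 27, 16, 179, 25, 118, 151, 60, 124, 44, 144, 19, 26, 67, 165, 142, 121, 197, 102, 171, 35, 6, 92, 84, 94, 181, 122, 146, 116, 54, 32, 159, 50, 37, 103, 120, 49, 88, 89, 38, 52, 134, 131, 85, 43, 195, 5, 143, 70, 12, 184, 168, 188, 163, 45, 93, 33, 108, 64, 119, 100, 74, 7, 41, 98, 176, 178, 76, 104, 69, 63, 170, 86, 191, 10, 87, 140, 24, 169, 137, 177, 127, 90, 186, 66, 17, 128, 39, 1]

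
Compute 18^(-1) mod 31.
Since 31 is prime, by Fermat 18^(-1) ≡ 18^{29} ≡ 19 mod 31. Verify: 18 × 19 = 342 ≡ 1 mod 31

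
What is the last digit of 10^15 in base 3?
Using Fermat: 10^{2} ≡ 1 (mod 3). 15 ≡ 1 (mod 2). So 10^{15} ≡ 10^{1} ≡ 1 (mod 3)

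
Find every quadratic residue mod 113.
Quadratic residues modulo 113: {1, 2, 4, 7, 8, 9, 11, 13, 14, 15, 16, 18, 22, 25, 26, 28, 30, 31, 32, 36, 41, 44, 49, 50, 51, 52, 53, 56, 57, 60, 61, 62, 63, 64, 69, 72, 77, 81, 82, 83, 85, 87, 88, 91, 95, 97, 98, 99, 100, 102, 104, 105, 106, 109, 111, 112}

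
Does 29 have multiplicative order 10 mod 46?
Powers of 29 mod 46: 29^1≡29, 29^2≡13, 29^3≡9, 29^4≡31, 29^5≡25, 29^6≡35, 29^7≡3, 29^8≡41, 29^9≡39, 29^10≡27, 29^11≡1. 29^10≡27≢1, so ord ≠ 10. No, the actual order is 11.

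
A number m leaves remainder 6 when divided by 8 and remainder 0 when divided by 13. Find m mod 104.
M = 8 × 13 = 104. M₁ = 13, y₁ ≡ 5 mod 8. M₂ = 8, y₂ ≡ 5 mod 13. m = 6×13×5 + 0×8×5 ≡ 78 mod 104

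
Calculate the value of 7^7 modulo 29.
By repeated squaring mod 29: 7^{1}≡7, 7^{2}≡20, 7^{4}≡23. Then 7^{7} = 7^{4+2+1} ≡ 23 × 20 × 7 ≡ 1 mod 29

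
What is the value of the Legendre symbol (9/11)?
(9/11) = 9^{5} mod 11 = 1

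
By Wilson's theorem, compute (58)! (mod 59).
By Wilson's theorem, (58)! ≡ -1 ≡ 58 (mod 59)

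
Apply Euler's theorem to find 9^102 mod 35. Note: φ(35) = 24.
By Euler: 9^{24} ≡ 1 mod 35 since gcd(9, 35) = 1. 102 = 4×24 + 6. So 9^{102} ≡ 9^{6} ≡ 1 mod 35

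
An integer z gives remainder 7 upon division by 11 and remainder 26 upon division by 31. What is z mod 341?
M = 11 × 31 = 341. M₁ = 31, y₁ ≡ 5 mod 11. M₂ = 11, y₂ ≡ 17 mod 31. z = 7×31×5 + 26×11×17 ≡ 150 mod 341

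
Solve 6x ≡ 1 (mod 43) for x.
Since 43 is prime, by Fermat 6^(-1) ≡ 6^{41} ≡ 36 (mod 43). Verify: 6 × 36 = 216 ≡ 1 (mod 43)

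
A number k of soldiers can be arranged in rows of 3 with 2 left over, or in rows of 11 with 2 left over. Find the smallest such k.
M = 3 × 11 = 33. M₁ = 11, y₁ ≡ 2 (mod 3). M₂ = 3, y₂ ≡ 4 (mod 11). k = 2×11×2 + 2×3×4 ≡ 2 (mod 33)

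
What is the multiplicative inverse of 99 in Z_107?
Since 107 is prime, by Fermat 99^(-1) ≡ 99^{105} ≡ 40 (mod 107). Verify: 99 × 40 = 3960 ≡ 1 (mod 107)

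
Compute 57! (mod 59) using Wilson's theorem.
(58)! = (57)! × (58) ≡ -1 (mod 59). So (57)! ≡ -1 × (58)^(-1) ≡ (-1)×(-1) = 1 (mod 59)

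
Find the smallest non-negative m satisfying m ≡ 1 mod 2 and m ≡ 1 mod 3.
M = 2 × 3 = 6. M₁ = 3, y₁ ≡ 1 mod 2. M₂ = 2, y₂ ≡ 2 mod 3. m = 1×3×1 + 1×2×2 ≡ 1 mod 6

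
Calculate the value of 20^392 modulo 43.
Using Fermat: 20^{42} ≡ 1 mod 43. 392 ≡ 14 mod 42. So 20^{392} ≡ 20^{14} ≡ 36 mod 43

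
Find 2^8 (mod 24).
By repeated squaring (mod 24): 2^{1}≡2, 2^{2}≡4, 2^{4}≡16, 2^{8}≡16. So 2^{8} ≡ 16 (mod 24)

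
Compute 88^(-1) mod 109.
Since 109 is prime, by Fermat 88^(-1) ≡ 88^{107} ≡ 83 mod 109. Verify: 88 × 83 = 7304 ≡ 1 mod 109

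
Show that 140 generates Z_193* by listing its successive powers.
140^1, 140^2, ..., 140^{192} mod 193: [140, 107, 119, 62, 188, 72, 44, 177, 76, 25, 26, 166, 80, 6, 68, 63, 135, 179, 163, 46, 71, 97, 70, 150, 156, 31, 94, 36, 22, 185, 38, 109, 13, 83, 40, 3, 34, 128, 164, 186, 178, 23, 132, 145, 35, 75, 78, 112, 47, 18, 11, 189, 19, 151, 103, 138, 20, 98, 17, 64, 82, 93, 89, 108, 66, 169, 114, 134, 39, 56, 120, 9, 102, 191, 106, 172, 148, 69, 10, 49, 105, 32, 41, 143, 141, 54, 33, 181, 57, 67, 116, 28, 60, 101, 51, 192, 53, 86, 74, 131, 5, 121, 149, 16, 117, 168, 167, 27, 113, 187, 125, 130, 58, 14, 30, 147, 122, 96, 123, 43, 37, 162, 99, 157, 171, 8, 155, 84, 180, 110, 153, 190, 159, 65, 29, 7, 15, 170, 61, 48, 158, 118, 115, 81, 146, 175, 182, 4, 174, 42, 90, 55, 173, 95, 176, 129, 111, 100, 104, 85, 127, 24, 79, 59, 154, 137, 73, 184, 91, 2, 87, 21, 45, 124, 183, 144, 88, 161, 152, 50, 52, 139, 160, 12, 136, 126, 77, 165, 133, 92, 142, 1]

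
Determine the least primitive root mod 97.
g = 5. For each prime q|96: 5^{48}≡96, 5^{32}≡35, none ≡ 1, so ord_97(5) = 96 and 5 is a primitive root.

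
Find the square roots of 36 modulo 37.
The square roots of 36 mod 37 are 6 and 31. Verify: 6² = 36 ≡ 36 (mod 37)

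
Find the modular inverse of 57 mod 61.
Since 61 is prime, by Fermat 57^(-1) ≡ 57^{59} ≡ 15 (mod 61). Verify: 57 × 15 = 855 ≡ 1 (mod 61)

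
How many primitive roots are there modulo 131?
Number of primitive roots mod 131 = φ(p-1) = φ(130) = 48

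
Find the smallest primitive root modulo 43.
g = 3. For each prime q|42: 3^{21}≡42, 3^{14}≡36, 3^{6}≡41, none ≡ 1, so ord_43(3) = 42 and 3 is a primitive root.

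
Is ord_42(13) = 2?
Powers of 13 mod 42: 13^1≡13, 13^2≡1. First k with 13^k≡1 is k=2. Yes, ord_42(13) = 2.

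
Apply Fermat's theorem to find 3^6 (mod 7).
By Fermat's Little Theorem, 3^{6} ≡ 1 (mod 7) since 7 is prime and gcd(3, 7) = 1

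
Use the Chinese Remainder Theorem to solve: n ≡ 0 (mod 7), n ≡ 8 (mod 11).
M = 7 × 11 = 77. M₁ = 11, y₁ ≡ 2 (mod 7). M₂ = 7, y₂ ≡ 8 (mod 11). n = 0×11×2 + 8×7×8 ≡ 63 (mod 77)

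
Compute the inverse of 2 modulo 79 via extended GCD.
Extended GCD: 2(-39) + 79(1) = 1. So 2^(-1) ≡ -39 ≡ 40 mod 79. Verify: 2 × 40 = 80 ≡ 1 mod 79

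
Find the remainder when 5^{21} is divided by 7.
By Fermat: 5^{6} ≡ 1 mod 7. 21 = 3×6 + 3. So 5^{21} ≡ 5^{3} ≡ 6 mod 7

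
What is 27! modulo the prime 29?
(28)! = (27)! × (28) ≡ -1 mod 29. So (27)! ≡ -1 × (28)^(-1) ≡ (-1)×(-1) = 1 mod 29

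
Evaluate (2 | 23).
(2/23) = 2^{11} mod 23 = 1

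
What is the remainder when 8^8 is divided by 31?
By repeated squaring (mod 31): 8^{1}≡8, 8^{2}≡2, 8^{4}≡4, 8^{8}≡16. So 8^{8} ≡ 16 (mod 31)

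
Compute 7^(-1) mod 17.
Since 17 is prime, by Fermat 7^(-1) ≡ 7^{15} ≡ 5 mod 17. Verify: 7 × 5 = 35 ≡ 1 mod 17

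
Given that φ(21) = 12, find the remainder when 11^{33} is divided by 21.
By Euler: 11^{12} ≡ 1 mod 21 since gcd(11, 21) = 1. 33 = 2×12 + 9. So 11^{33} ≡ 11^{9} ≡ 8 mod 21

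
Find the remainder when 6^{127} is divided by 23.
By Fermat: 6^{22} ≡ 1 (mod 23). 127 = 5×22 + 17. So 6^{127} ≡ 6^{17} ≡ 12 (mod 23)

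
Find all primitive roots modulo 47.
There are φ(46) = 22 primitive roots mod 47: {5, 10, 11, 13, 15, 19, 20, 22, 23, 26, 29, 30, 31, 33, 35, 38, 39, 40, 41, 43, 44, 45}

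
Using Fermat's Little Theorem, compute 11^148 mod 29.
By Fermat: 11^{28} ≡ 1 mod 29. 148 ≡ 8 mod 28. So 11^{148} ≡ 11^{8} ≡ 16 mod 29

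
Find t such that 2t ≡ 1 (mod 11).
Since 11 is prime, by Fermat 2^(-1) ≡ 2^{9} ≡ 6 (mod 11). Verify: 2 × 6 = 12 ≡ 1 (mod 11)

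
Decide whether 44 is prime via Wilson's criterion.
(43)! mod 44 = 0. Since 0 ≢ -1 mod 44, 44 is not prime.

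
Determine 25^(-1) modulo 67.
Since 67 is prime, by Fermat 25^(-1) ≡ 25^{65} ≡ 59 (mod 67). Verify: 25 × 59 = 1475 ≡ 1 (mod 67)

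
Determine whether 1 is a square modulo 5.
By Euler's criterion: 1^{2} ≡ 1 (mod 5). Since this equals 1, 1 is a QR.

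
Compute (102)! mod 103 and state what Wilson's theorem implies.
(102)! mod 103 = 102. Since this equals -1 mod 103, Wilson confirms 103 is prime.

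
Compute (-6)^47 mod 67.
By repeated squaring mod 67: (-6)^{1}≡61, (-6)^{2}≡36, (-6)^{4}≡23, (-6)^{8}≡60, (-6)^{16}≡49, (-6)^{32}≡56. Then (-6)^{47} = (-6)^{32+8+4+2+1} ≡ 56 × 60 × 23 × 36 × 61 ≡ 34 mod 67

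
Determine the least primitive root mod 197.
g = 2. Powers: [2, 4, 8, 16, 32, 64, ...] generates all 196 non-zero residues.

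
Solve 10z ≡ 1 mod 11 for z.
Since 11 is prime, by Fermat 10^(-1) ≡ 10^{9} ≡ 10 mod 11. Verify: 10 × 10 = 100 ≡ 1 mod 11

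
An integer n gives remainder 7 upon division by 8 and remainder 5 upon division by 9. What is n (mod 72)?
M = 8 × 9 = 72. M₁ = 9, y₁ ≡ 1 (mod 8). M₂ = 8, y₂ ≡ 8 (mod 9). n = 7×9×1 + 5×8×8 ≡ 23 (mod 72)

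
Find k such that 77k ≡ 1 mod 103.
Since 103 is prime, by Fermat 77^(-1) ≡ 77^{101} ≡ 99 mod 103. Verify: 77 × 99 = 7623 ≡ 1 mod 103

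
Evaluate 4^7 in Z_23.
By repeated squaring (mod 23): 4^{1}≡4, 4^{2}≡16, 4^{4}≡3. Then 4^{7} = 4^{4+2+1} ≡ 3 × 16 × 4 ≡ 8 (mod 23)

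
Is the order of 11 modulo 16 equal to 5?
Powers of 11 mod 16: 11^1≡11, 11^2≡9, 11^3≡3, 11^4≡1. Already 11^4≡1, so the order is 4 < 5. No, the actual order is 4.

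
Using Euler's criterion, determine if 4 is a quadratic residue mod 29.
By Euler's criterion: 4^{14} ≡ 1 (mod 29). Since this equals 1, 4 is a QR.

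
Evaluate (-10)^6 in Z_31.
By repeated squaring (mod 31): (-10)^{1}≡21, (-10)^{2}≡7, (-10)^{4}≡18. Then (-10)^{6} = (-10)^{4+2} ≡ 18 × 7 ≡ 2 (mod 31)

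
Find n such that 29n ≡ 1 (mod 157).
Since 157 is prime, by Fermat 29^(-1) ≡ 29^{155} ≡ 65 (mod 157). Verify: 29 × 65 = 1885 ≡ 1 (mod 157)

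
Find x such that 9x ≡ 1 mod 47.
Since 47 is prime, by Fermat 9^(-1) ≡ 9^{45} ≡ 21 mod 47. Verify: 9 × 21 = 189 ≡ 1 mod 47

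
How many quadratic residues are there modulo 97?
The squaring map on Z_97* is 2-to-1, so there are (96)/2 = 48 QRs.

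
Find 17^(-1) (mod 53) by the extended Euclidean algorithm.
Extended GCD: 17(25) + 53(-8) = 1. So 17^(-1) ≡ 25 (mod 53). Verify: 17 × 25 = 425 ≡ 1 (mod 53)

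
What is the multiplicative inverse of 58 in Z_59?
Since 59 is prime, by Fermat 58^(-1) ≡ 58^{57} ≡ 58 mod 59. Verify: 58 × 58 = 3364 ≡ 1 mod 59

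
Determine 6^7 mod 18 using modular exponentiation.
By repeated squaring (mod 18): 6^{1}≡6, 6^{2}≡0, 6^{4}≡0. Then 6^{7} = 6^{4+2+1} ≡ 0 × 0 × 6 ≡ 0 (mod 18)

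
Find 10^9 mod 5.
By repeated squaring mod 5: 10^{1}≡0, 10^{2}≡0, 10^{4}≡0, 10^{8}≡0. Then 10^{9} = 10^{8+1} ≡ 0 × 0 ≡ 0 mod 5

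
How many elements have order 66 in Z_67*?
There are φ(67-1) = φ(66) = 20 primitive roots modulo 67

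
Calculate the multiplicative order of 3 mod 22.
Powers of 3 mod 22: 3^1≡3, 3^2≡9, 3^3≡5, 3^4≡15, 3^5≡1. Order = 5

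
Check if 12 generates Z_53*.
ord_53(12) divides 52. For each prime q|52: 12^{26}≡52, 12^{4}≡13, none ≡ 1. So 12 has order 52 and is a primitive root mod 53.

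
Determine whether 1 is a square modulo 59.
By Euler's criterion: 1^{29} ≡ 1 mod 59. Since this equals 1, 1 is a QR.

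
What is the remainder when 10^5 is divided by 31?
By repeated squaring mod 31: 10^{1}≡10, 10^{2}≡7, 10^{4}≡18. Then 10^{5} = 10^{4+1} ≡ 18 × 10 ≡ 25 mod 31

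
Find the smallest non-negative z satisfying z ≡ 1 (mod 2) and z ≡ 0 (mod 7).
M = 2 × 7 = 14. M₁ = 7, y₁ ≡ 1 (mod 2). M₂ = 2, y₂ ≡ 4 (mod 7). z = 1×7×1 + 0×2×4 ≡ 7 (mod 14)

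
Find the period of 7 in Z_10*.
Powers of 7 mod 10: 7^1≡7, 7^2≡9, 7^3≡3, 7^4≡1. Order = 4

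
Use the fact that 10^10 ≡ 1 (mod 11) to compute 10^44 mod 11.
By Fermat: 10^{10} ≡ 1 (mod 11). 44 = 4×10 + 4. So 10^{44} ≡ 10^{4} ≡ 1 (mod 11)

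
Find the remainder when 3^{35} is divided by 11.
By Fermat: 3^{10} ≡ 1 mod 11. 35 = 3×10 + 5. So 3^{35} ≡ 3^{5} ≡ 1 mod 11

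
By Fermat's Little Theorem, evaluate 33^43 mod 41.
By Fermat: 33^{40} ≡ 1 (mod 41). So 33^{43} = 33^{40} · 33^{3} ≡ 33^{3} ≡ 21 (mod 41)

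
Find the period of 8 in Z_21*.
Powers of 8 mod 21: 8^1≡8, 8^2≡1. So the order of 8 is 2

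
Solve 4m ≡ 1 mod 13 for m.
Since 13 is prime, by Fermat 4^(-1) ≡ 4^{11} ≡ 10 mod 13. Verify: 4 × 10 = 40 ≡ 1 mod 13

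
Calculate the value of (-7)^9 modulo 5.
Using Fermat: (-7)^{4} ≡ 1 (mod 5). 9 ≡ 1 (mod 4). So (-7)^{9} ≡ (-7)^{1} ≡ 3 (mod 5)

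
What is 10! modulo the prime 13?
(12)! = (10)! × (11) × (12) ≡ -1 mod 13. So (10)! ≡ -1 × [(12)(11)]^(-1) ≡ 6 mod 13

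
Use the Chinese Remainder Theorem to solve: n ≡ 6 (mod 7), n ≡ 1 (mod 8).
M = 7 × 8 = 56. M₁ = 8, y₁ ≡ 1 (mod 7). M₂ = 7, y₂ ≡ 7 (mod 8). n = 6×8×1 + 1×7×7 ≡ 41 (mod 56)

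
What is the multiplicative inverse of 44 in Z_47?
Since 47 is prime, by Fermat 44^(-1) ≡ 44^{45} ≡ 31 mod 47. Verify: 44 × 31 = 1364 ≡ 1 mod 47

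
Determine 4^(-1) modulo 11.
Since 11 is prime, by Fermat 4^(-1) ≡ 4^{9} ≡ 3 (mod 11). Verify: 4 × 3 = 12 ≡ 1 (mod 11)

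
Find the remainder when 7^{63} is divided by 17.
By Fermat: 7^{16} ≡ 1 mod 17. 63 = 3×16 + 15. So 7^{63} ≡ 7^{15} ≡ 5 mod 17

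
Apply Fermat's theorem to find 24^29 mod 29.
By Fermat: 24^{28} ≡ 1 mod 29. So 24^{29} = 24^{28} · 24^{1} ≡ 24^{1} ≡ 24 mod 29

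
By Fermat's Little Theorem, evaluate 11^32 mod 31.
By Fermat: 11^{30} ≡ 1 mod 31. So 11^{32} = 11^{30} · 11^{2} ≡ 11^{2} ≡ 28 mod 31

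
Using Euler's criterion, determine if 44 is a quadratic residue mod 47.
By Euler's criterion: 44^{23} ≡ 46 (mod 47). Since this equals -1 (≡ 46), 44 is not a QR.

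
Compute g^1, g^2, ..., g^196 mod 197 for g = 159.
159^1, 159^2, ..., 159^{196} mod 197: [159, 65, 91, 88, 5, 7, 128, 61, 46, 25, 35, 49, 108, 33, 125, 175, 48, 146, 165, 34, 87, 43, 139, 37, 170, 41, 18, 104, 185, 62, 8, 90, 126, 137, 113, 40, 56, 39, 94, 171, 3, 83, 195, 76, 67, 15, 21, 187, 183, 138, 75, 105, 147, 127, 99, 178, 131, 144, 44, 101, 102, 64, 129, 23, 111, 116, 123, 54, 115, 161, 186, 24, 73, 181, 17, 142, 120, 168, 117, 85, 119, 9, 52, 191, 31, 4, 45, 63, 167, 155, 20, 28, 118, 47, 184, 100, 140, 196, 38, 132, 106, 109, 192, 190, 69, 136, 151, 172, 162, 148, 89, 164, 72, 22, 149, 51, 32, 163, 110, 154, 58, 160, 27, 156, 179, 93, 12, 135, 189, 107, 71, 60, 84, 157, 141, 158, 103, 26, 194, 114, 2, 121, 130, 182, 176, 10, 14, 59, 122, 92, 50, 70, 98, 19, 66, 53, 153, 96, 95, 133, 68, 174, 86, 81, 74, 143, 82, 36, 11, 173, 124, 16, 180, 55, 77, 29, 80, 112, 78, 188, 145, 6, 166, 193, 152, 134, 30, 42, 177, 169, 79, 150, 13, 97, 57, 1]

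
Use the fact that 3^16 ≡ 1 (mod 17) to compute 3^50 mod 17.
By Fermat: 3^{16} ≡ 1 (mod 17). 50 = 3×16 + 2. So 3^{50} ≡ 3^{2} ≡ 9 (mod 17)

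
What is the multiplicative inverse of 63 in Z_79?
Since 79 is prime, by Fermat 63^(-1) ≡ 63^{77} ≡ 74 (mod 79). Verify: 63 × 74 = 4662 ≡ 1 (mod 79)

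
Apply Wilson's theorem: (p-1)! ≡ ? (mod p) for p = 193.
By Wilson's theorem, (192)! ≡ -1 ≡ 192 (mod 193)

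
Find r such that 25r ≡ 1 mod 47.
Since 47 is prime, by Fermat 25^(-1) ≡ 25^{45} ≡ 32 mod 47. Verify: 25 × 32 = 800 ≡ 1 mod 47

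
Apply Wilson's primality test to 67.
(66)! mod 67 = 66. Since 66 ≡ -1 (mod 67), 67 is prime.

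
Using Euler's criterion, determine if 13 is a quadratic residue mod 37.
By Euler's criterion: 13^{18} ≡ 36 (mod 37). Since this equals -1 (≡ 36), 13 is not a QR.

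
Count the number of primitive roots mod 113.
A prime p has φ(p-1) primitive roots; here φ(112) = 48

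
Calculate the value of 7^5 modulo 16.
By repeated squaring (mod 16): 7^{1}≡7, 7^{2}≡1, 7^{4}≡1. Then 7^{5} = 7^{4+1} ≡ 1 × 7 ≡ 7 (mod 16)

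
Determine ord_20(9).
Powers of 9 mod 20: 9^1≡9, 9^2≡1. So the order of 9 is 2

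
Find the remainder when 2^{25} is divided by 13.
By Fermat: 2^{12} ≡ 1 mod 13. 25 = 2×12 + 1. So 2^{25} ≡ 2^{1} ≡ 2 mod 13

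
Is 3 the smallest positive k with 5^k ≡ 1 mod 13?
Powers of 5 mod 13: 5^1≡5, 5^2≡12, 5^3≡8, 5^4≡1. 5^3≡8≢1, so ord ≠ 3. No, the actual order is 4.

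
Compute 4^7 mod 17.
By repeated squaring mod 17: 4^{1}≡4, 4^{2}≡16, 4^{4}≡1. Then 4^{7} = 4^{4+2+1} ≡ 1 × 16 × 4 ≡ 13 mod 17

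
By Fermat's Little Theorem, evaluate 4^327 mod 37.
By Fermat: 4^{36} ≡ 1 (mod 37). 327 ≡ 3 (mod 36). So 4^{327} ≡ 4^{3} ≡ 27 (mod 37)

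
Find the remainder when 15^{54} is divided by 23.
By Fermat: 15^{22} ≡ 1 (mod 23). 54 = 2×22 + 10. So 15^{54} ≡ 15^{10} ≡ 3 (mod 23)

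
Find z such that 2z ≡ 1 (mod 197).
Since 197 is prime, by Fermat 2^(-1) ≡ 2^{195} ≡ 99 (mod 197). Verify: 2 × 99 = 198 ≡ 1 (mod 197)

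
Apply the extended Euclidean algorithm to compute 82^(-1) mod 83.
Extended GCD: 82(-1) + 83(1) = 1. So 82^(-1) ≡ -1 ≡ 82 mod 83. Verify: 82 × 82 = 6724 ≡ 1 mod 83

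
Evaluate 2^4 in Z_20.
2^{4} = 16 ≡ 16 mod 20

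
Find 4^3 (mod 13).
4^{3} = 64 ≡ 12 (mod 13)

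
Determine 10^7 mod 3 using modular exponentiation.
Using Fermat: 10^{2} ≡ 1 (mod 3). 7 ≡ 1 (mod 2). So 10^{7} ≡ 10^{1} ≡ 1 (mod 3)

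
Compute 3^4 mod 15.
3^{4} = 81 ≡ 6 (mod 15)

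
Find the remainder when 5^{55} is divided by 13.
By Fermat: 5^{12} ≡ 1 mod 13. 55 = 4×12 + 7. So 5^{55} ≡ 5^{7} ≡ 8 mod 13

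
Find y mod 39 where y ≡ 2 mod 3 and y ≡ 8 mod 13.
M = 3 × 13 = 39. M₁ = 13, y₁ ≡ 1 mod 3. M₂ = 3, y₂ ≡ 9 mod 13. y = 2×13×1 + 8×3×9 ≡ 8 mod 39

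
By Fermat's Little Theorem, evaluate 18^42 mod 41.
By Fermat: 18^{40} ≡ 1 mod 41. So 18^{42} = 18^{40} · 18^{2} ≡ 18^{2} ≡ 37 mod 41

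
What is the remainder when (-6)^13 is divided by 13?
Using Fermat: (-6)^{12} ≡ 1 mod 13. 13 ≡ 1 mod 12. So (-6)^{13} ≡ (-6)^{1} ≡ 7 mod 13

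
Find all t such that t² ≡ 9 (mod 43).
The square roots of 9 mod 43 are 40 and 3. Verify: 40² = 1600 ≡ 9 (mod 43)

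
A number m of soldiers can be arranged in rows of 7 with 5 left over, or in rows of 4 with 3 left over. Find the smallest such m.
M = 7 × 4 = 28. M₁ = 4, y₁ ≡ 2 mod 7. M₂ = 7, y₂ ≡ 3 mod 4. m = 5×4×2 + 3×7×3 ≡ 19 mod 28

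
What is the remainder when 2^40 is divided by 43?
By repeated squaring (mod 43): 2^{1}≡2, 2^{2}≡4, 2^{4}≡16, 2^{8}≡41, 2^{16}≡4, 2^{32}≡16. Then 2^{40} = 2^{32+8} ≡ 16 × 41 ≡ 11 (mod 43)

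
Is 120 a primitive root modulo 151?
ord_151(120) divides 150. For each prime q|150: 120^{75}≡150, 120^{50}≡32, 120^{30}≡19, none ≡ 1. So 120 has order 150 and is a primitive root mod 151.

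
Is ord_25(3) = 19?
Powers of 3 mod 25: 3^1≡3, 3^2≡9, 3^3≡2, 3^4≡6, 3^5≡18, 3^6≡4, 3^7≡12, 3^8≡11, 3^9≡8, 3^10≡24, 3^11≡22, 3^12≡16, 3^13≡23, 3^14≡19, 3^15≡7, 3^16≡21, 3^17≡13, 3^18≡14, 3^19≡17, 3^20≡1. 3^19≡17≢1, so ord ≠ 19. No, the actual order is 20.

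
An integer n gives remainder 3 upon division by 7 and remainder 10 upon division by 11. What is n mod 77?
M = 7 × 11 = 77. M₁ = 11, y₁ ≡ 2 mod 7. M₂ = 7, y₂ ≡ 8 mod 11. n = 3×11×2 + 10×7×8 ≡ 10 mod 77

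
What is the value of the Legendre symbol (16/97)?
(16/97) = 16^{48} mod 97 = 1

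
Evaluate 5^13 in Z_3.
Using Fermat: 5^{2} ≡ 1 mod 3. 13 ≡ 1 mod 2. So 5^{13} ≡ 5^{1} ≡ 2 mod 3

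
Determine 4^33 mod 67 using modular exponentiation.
By repeated squaring mod 67: 4^{1}≡4, 4^{2}≡16, 4^{4}≡55, 4^{8}≡10, 4^{16}≡33, 4^{32}≡17. Then 4^{33} = 4^{32+1} ≡ 17 × 4 ≡ 1 mod 67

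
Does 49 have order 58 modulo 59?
49^{29} ≡ 1 (mod 59) and 29 < 58, so ord_59(49) = 29 ≠ 58 and 49 is not a primitive root.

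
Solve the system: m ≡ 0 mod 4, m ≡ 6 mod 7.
M = 4 × 7 = 28. M₁ = 7, y₁ ≡ 3 mod 4. M₂ = 4, y₂ ≡ 2 mod 7. m = 0×7×3 + 6×4×2 ≡ 20 mod 28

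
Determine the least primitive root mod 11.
g = 2. Powers: [2, 4, 8, 5, 10, 9, 7, 3, 6, 1] generates all 10 non-zero residues.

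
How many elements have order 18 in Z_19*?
Number of primitive roots mod 19 = φ(p-1) = φ(18) = 6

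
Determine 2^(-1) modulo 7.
Since 7 is prime, by Fermat 2^(-1) ≡ 2^{5} ≡ 4 (mod 7). Verify: 2 × 4 = 8 ≡ 1 (mod 7)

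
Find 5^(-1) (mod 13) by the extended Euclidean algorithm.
Extended GCD: 5(-5) + 13(2) = 1. So 5^(-1) ≡ -5 ≡ 8 (mod 13). Verify: 5 × 8 = 40 ≡ 1 (mod 13)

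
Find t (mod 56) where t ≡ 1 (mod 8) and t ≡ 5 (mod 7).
M = 8 × 7 = 56. M₁ = 7, y₁ ≡ 7 (mod 8). M₂ = 8, y₂ ≡ 1 (mod 7). t = 1×7×7 + 5×8×1 ≡ 33 (mod 56)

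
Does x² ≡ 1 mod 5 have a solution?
By Euler's criterion: 1^{2} ≡ 1 mod 5. Since this equals 1, 1 is a QR.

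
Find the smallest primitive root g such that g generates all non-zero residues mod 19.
g = 2. Powers: [2, 4, 8, 16, 13, 7, 14, 9, 18, ...] generates all 18 non-zero residues.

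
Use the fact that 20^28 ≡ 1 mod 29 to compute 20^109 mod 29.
By Fermat: 20^{28} ≡ 1 mod 29. 109 = 3×28 + 25. So 20^{109} ≡ 20^{25} ≡ 7 mod 29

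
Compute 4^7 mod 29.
By repeated squaring mod 29: 4^{1}≡4, 4^{2}≡16, 4^{4}≡24. Then 4^{7} = 4^{4+2+1} ≡ 24 × 16 × 4 ≡ 28 mod 29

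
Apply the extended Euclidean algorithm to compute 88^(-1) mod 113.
Extended GCD: 88(9) + 113(-7) = 1. So 88^(-1) ≡ 9 mod 113. Verify: 88 × 9 = 792 ≡ 1 mod 113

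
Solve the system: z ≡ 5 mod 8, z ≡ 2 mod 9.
M = 8 × 9 = 72. M₁ = 9, y₁ ≡ 1 mod 8. M₂ = 8, y₂ ≡ 8 mod 9. z = 5×9×1 + 2×8×8 ≡ 29 mod 72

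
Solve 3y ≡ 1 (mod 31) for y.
Since 31 is prime, by Fermat 3^(-1) ≡ 3^{29} ≡ 21 (mod 31). Verify: 3 × 21 = 63 ≡ 1 (mod 31)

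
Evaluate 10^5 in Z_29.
By repeated squaring mod 29: 10^{1}≡10, 10^{2}≡13, 10^{4}≡24. Then 10^{5} = 10^{4+1} ≡ 24 × 10 ≡ 8 mod 29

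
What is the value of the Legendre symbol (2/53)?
(2/53) = 2^{26} mod 53 = -1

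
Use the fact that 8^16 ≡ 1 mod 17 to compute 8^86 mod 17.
By Fermat: 8^{16} ≡ 1 mod 17. 86 = 5×16 + 6. So 8^{86} ≡ 8^{6} ≡ 4 mod 17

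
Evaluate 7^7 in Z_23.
By repeated squaring mod 23: 7^{1}≡7, 7^{2}≡3, 7^{4}≡9. Then 7^{7} = 7^{4+2+1} ≡ 9 × 3 × 7 ≡ 5 mod 23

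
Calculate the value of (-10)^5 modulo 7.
By repeated squaring (mod 7): (-10)^{1}≡4, (-10)^{2}≡2, (-10)^{4}≡4. Then (-10)^{5} = (-10)^{4+1} ≡ 4 × 4 ≡ 2 (mod 7)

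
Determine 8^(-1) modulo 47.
Since 47 is prime, by Fermat 8^(-1) ≡ 8^{45} ≡ 6 (mod 47). Verify: 8 × 6 = 48 ≡ 1 (mod 47)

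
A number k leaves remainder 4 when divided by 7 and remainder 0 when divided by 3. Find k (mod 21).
M = 7 × 3 = 21. M₁ = 3, y₁ ≡ 5 (mod 7). M₂ = 7, y₂ ≡ 1 (mod 3). k = 4×3×5 + 0×7×1 ≡ 18 (mod 21)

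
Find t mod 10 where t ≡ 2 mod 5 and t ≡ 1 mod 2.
M = 5 × 2 = 10. M₁ = 2, y₁ ≡ 3 mod 5. M₂ = 5, y₂ ≡ 1 mod 2. t = 2×2×3 + 1×5×1 ≡ 7 mod 10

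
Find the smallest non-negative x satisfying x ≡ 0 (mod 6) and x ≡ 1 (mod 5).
M = 6 × 5 = 30. M₁ = 5, y₁ ≡ 5 (mod 6). M₂ = 6, y₂ ≡ 1 (mod 5). x = 0×5×5 + 1×6×1 ≡ 6 (mod 30)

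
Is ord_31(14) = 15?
Powers of 14 mod 31: 14^1≡14, 14^2≡10, 14^3≡16, 14^4≡7, 14^5≡5, 14^6≡8, 14^7≡19, 14^8≡18, 14^9≡4, 14^10≡25, 14^11≡9, 14^12≡2, 14^13≡28, 14^14≡20, 14^15≡1. First k with 14^k≡1 is k=15. Yes, ord_31(14) = 15.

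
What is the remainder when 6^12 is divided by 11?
Using Fermat: 6^{10} ≡ 1 (mod 11). 12 ≡ 2 (mod 10). So 6^{12} ≡ 6^{2} ≡ 3 (mod 11)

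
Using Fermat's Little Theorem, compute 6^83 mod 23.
By Fermat: 6^{22} ≡ 1 (mod 23). 83 = 3×22 + 17. So 6^{83} ≡ 6^{17} ≡ 12 (mod 23)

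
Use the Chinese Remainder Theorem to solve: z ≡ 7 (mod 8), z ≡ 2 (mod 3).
M = 8 × 3 = 24. M₁ = 3, y₁ ≡ 3 (mod 8). M₂ = 8, y₂ ≡ 2 (mod 3). z = 7×3×3 + 2×8×2 ≡ 23 (mod 24)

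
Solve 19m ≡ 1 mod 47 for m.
Since 47 is prime, by Fermat 19^(-1) ≡ 19^{45} ≡ 5 mod 47. Verify: 19 × 5 = 95 ≡ 1 mod 47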